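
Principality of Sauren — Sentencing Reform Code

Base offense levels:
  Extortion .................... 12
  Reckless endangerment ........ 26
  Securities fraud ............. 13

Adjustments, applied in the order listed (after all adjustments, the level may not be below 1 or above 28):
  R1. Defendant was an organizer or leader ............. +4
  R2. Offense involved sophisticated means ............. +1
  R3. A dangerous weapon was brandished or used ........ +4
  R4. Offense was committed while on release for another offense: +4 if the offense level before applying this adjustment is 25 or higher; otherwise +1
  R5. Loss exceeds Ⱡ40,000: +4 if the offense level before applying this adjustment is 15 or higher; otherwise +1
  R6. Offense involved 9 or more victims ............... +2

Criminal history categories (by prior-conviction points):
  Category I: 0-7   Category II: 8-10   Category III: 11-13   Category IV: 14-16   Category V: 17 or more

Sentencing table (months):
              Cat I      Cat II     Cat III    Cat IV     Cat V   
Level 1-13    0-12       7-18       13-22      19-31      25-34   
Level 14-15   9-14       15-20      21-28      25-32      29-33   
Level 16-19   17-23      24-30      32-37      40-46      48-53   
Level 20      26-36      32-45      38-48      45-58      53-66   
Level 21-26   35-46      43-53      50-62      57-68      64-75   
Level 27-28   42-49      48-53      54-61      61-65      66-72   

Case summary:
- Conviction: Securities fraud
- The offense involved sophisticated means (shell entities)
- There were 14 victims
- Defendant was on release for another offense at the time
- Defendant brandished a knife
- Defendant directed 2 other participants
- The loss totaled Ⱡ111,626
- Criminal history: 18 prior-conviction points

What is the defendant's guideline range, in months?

66-72 months

Base offense level for securities fraud: 13.
R1 applies: 13 + 4 = 17.
R2 applies: 17 + 1 = 18.
R3 applies: 18 + 4 = 22.
R4 applies (level before this adjustment is 22 < 25, so +1): 22 + 1 = 23.
R5 applies (level before this adjustment is 23 ≥ 15, so +4): 23 + 4 = 27.
R6 applies: 27 + 2 = 29.
Level 29 exceeds the maximum of 28; capped at 28.
Final offense level: 28.
Criminal history: 18 prior points → Category V (17+).
Level 28 falls in the 27-28 band.
Grid: Level 27-28 × Category V = 66-72 months.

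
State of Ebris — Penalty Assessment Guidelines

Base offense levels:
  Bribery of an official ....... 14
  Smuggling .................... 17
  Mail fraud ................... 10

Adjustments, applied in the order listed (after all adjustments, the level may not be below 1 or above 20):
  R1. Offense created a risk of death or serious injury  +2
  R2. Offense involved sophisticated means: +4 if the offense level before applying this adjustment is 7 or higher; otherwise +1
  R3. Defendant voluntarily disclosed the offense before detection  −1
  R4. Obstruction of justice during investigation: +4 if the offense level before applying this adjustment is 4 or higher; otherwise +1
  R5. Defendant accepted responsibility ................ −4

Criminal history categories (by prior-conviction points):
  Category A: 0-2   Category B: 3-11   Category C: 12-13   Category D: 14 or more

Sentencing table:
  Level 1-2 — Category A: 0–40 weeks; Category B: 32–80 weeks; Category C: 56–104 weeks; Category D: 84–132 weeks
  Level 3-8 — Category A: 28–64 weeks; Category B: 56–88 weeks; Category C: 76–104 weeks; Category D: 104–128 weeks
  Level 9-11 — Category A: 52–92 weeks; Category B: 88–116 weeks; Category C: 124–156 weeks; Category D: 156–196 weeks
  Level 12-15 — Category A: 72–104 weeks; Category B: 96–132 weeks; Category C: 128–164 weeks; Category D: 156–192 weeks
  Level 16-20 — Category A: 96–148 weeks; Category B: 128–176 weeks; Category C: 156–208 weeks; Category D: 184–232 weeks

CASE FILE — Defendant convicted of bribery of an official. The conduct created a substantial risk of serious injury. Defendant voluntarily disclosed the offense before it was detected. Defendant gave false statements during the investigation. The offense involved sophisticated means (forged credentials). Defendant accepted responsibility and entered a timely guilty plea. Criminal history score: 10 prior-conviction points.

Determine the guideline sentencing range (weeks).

Base offense level for bribery of an official: 14.
R1 applies: 14 + 2 = 16.
R2 applies (level before this adjustment is 16 ≥ 7, so +4): 16 + 4 = 20.
R3 applies: 20 − 1 = 19.
R4 applies (level before this adjustment is 19 ≥ 4, so +4): 19 + 4 = 23.
R5 applies: 23 − 4 = 19.
Final offense level: 19.
Criminal history: 10 prior points → Category B (3-11).
Level 19 falls in the 16-20 band.
Grid: Level 16-20 × Category B = 128-176 weeks.

128-176 weeks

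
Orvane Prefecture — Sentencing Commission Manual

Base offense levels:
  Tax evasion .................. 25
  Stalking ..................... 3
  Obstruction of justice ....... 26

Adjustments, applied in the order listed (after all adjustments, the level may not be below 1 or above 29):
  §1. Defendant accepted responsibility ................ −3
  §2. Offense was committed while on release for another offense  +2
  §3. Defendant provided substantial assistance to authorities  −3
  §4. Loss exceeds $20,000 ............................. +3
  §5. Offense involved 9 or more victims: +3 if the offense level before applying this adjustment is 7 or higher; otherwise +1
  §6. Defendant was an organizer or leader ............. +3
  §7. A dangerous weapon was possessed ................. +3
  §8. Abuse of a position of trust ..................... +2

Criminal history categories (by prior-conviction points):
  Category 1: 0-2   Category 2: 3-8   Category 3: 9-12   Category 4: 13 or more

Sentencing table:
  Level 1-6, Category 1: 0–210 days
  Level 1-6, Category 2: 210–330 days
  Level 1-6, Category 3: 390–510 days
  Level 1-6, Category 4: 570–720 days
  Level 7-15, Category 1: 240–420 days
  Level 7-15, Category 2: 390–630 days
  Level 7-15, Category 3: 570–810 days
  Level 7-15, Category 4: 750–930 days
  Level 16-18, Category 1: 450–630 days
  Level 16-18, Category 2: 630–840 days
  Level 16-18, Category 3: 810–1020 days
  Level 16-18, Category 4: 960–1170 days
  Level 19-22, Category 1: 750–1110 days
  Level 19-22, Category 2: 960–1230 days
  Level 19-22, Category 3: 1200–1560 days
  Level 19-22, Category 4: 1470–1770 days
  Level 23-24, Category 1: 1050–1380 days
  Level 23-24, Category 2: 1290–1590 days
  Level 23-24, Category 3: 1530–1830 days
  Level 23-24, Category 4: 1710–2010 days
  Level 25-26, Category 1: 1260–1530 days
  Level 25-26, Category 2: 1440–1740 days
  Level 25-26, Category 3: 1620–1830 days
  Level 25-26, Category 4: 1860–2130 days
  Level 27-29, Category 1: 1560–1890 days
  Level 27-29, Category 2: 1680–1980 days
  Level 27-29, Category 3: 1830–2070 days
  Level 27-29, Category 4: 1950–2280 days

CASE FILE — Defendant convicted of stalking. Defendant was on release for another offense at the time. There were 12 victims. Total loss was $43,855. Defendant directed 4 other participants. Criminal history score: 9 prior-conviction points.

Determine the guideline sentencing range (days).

Base offense level for stalking: 3.
§1 does not apply.
§2 applies: 3 + 2 = 5.
§3 does not apply.
§4 applies: 5 + 3 = 8.
§5 applies (level before this adjustment is 8 ≥ 7, so +3): 8 + 3 = 11.
§6 applies: 11 + 3 = 14.
Final offense level: 14.
Criminal history: 9 prior points → Category 3 (9-12).
Level 14 falls in the 7-15 band.
Grid: Level 7-15 × Category 3 = 570-810 days.

570-810 days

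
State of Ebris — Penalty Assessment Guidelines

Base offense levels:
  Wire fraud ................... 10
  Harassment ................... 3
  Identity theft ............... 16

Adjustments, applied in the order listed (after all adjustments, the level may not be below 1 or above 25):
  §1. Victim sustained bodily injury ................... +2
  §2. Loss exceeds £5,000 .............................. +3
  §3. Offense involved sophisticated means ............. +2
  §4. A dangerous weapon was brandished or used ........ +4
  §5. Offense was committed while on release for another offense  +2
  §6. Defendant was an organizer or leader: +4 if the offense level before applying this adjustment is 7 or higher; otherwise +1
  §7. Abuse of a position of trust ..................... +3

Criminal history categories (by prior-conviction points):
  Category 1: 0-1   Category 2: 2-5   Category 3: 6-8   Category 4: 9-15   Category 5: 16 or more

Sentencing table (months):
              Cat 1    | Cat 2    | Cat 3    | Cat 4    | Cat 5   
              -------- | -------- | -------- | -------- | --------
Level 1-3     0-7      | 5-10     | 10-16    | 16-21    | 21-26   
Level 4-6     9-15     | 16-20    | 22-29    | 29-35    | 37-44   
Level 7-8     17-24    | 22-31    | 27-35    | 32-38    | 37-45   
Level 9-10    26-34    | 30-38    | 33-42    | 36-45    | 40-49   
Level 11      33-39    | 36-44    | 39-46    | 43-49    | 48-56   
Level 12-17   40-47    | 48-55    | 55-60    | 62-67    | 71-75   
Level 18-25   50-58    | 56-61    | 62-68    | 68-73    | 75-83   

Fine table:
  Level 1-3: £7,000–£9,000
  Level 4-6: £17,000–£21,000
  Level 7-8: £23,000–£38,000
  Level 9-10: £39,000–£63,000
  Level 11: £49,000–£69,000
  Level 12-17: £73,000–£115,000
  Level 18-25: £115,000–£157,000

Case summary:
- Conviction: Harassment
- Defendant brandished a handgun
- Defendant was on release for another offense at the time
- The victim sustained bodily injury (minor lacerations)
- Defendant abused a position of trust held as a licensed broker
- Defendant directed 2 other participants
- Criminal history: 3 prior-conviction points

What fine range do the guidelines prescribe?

£115,000–£157,000

Base offense level for harassment: 3.
§1 applies: 3 + 2 = 5.
§2 does not apply.
§3 does not apply.
§4 applies: 5 + 4 = 9.
§5 applies: 9 + 2 = 11.
§6 applies (level before this adjustment is 11 ≥ 7, so +4): 11 + 4 = 15.
§7 applies: 15 + 3 = 18.
Final offense level: 18.
Level 18 falls in the 18-25 band.
Fine table: Level 18-25 → £115,000–£157,000.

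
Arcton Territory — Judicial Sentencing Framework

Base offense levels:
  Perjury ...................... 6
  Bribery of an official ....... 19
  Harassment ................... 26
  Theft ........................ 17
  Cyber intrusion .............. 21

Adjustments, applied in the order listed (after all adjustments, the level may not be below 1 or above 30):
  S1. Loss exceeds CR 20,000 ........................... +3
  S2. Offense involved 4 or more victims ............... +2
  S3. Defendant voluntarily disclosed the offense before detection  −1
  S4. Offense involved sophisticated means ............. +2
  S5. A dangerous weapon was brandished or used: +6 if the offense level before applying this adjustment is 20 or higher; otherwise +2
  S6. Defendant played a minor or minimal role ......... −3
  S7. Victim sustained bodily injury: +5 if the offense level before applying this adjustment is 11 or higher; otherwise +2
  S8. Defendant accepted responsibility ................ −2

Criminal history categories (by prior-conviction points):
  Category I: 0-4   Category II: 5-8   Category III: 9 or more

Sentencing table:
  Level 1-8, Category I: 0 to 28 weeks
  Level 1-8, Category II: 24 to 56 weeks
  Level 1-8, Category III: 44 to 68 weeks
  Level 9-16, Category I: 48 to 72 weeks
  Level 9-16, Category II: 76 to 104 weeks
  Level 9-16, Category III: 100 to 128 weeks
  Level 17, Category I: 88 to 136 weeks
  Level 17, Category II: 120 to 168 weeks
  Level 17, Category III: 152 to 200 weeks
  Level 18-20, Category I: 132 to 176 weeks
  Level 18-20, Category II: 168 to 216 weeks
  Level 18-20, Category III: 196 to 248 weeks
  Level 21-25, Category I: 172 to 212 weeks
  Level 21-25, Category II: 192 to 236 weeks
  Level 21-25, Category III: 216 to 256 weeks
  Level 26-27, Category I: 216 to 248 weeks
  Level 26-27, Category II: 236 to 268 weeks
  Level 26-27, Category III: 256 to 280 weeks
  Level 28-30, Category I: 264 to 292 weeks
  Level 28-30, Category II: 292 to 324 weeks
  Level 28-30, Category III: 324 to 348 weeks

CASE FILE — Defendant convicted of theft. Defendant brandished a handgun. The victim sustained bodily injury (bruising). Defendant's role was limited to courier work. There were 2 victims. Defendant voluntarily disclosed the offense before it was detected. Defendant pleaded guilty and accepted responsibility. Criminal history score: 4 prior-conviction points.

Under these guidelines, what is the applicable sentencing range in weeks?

132-176 weeks

Base offense level for theft: 17.
S3 applies: 17 − 1 = 16.
S4 does not apply.
S5 applies (level before this adjustment is 16 < 20, so +2): 16 + 2 = 18.
S6 applies: 18 − 3 = 15.
S7 applies (level before this adjustment is 15 ≥ 11, so +5): 15 + 5 = 20.
S8 applies: 20 − 2 = 18.
Final offense level: 18.
Criminal history: 4 prior points → Category I (0-4).
Level 18 falls in the 18-20 band.
Grid: Level 18-20 × Category I = 132-176 weeks.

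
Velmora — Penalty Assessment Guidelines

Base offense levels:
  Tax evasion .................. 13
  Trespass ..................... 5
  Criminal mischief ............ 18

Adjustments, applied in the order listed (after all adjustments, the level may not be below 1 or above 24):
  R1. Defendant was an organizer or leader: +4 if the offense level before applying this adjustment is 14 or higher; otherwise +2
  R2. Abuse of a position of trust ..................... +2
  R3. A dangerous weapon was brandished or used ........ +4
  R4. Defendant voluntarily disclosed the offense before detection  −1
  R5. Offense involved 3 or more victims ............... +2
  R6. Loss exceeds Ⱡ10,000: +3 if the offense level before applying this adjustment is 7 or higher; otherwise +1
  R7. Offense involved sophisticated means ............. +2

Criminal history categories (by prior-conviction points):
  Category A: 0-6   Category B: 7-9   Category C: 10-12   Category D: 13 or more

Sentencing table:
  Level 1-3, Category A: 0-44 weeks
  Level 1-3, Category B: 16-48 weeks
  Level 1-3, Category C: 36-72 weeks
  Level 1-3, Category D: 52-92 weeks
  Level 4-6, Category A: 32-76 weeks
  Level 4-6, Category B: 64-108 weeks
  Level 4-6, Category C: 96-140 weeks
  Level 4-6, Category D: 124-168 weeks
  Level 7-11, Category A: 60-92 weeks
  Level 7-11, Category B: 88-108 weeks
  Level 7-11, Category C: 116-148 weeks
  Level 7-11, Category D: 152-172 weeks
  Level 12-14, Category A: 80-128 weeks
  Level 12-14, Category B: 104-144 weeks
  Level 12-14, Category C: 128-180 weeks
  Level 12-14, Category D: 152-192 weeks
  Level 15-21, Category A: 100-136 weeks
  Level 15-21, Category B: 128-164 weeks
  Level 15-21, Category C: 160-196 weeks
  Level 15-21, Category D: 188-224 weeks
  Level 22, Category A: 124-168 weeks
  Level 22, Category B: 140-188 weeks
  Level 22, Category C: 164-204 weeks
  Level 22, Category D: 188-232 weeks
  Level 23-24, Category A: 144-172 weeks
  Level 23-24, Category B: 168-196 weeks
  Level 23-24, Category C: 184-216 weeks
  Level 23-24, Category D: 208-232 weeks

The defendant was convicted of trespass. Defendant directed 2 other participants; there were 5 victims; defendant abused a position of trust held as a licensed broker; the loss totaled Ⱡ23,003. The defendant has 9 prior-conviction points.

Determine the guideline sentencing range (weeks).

104-144 weeks

Base offense level for trespass: 5.
R1 applies (level before this adjustment is 5 < 14, so +2): 5 + 2 = 7.
R2 applies: 7 + 2 = 9.
R4 does not apply.
R5 applies: 9 + 2 = 11.
R6 applies (level before this adjustment is 11 ≥ 7, so +3): 11 + 3 = 14.
Final offense level: 14.
Criminal history: 9 prior points → Category B (7-9).
Level 14 falls in the 12-14 band.
Grid: Level 12-14 × Category B = 104-144 weeks.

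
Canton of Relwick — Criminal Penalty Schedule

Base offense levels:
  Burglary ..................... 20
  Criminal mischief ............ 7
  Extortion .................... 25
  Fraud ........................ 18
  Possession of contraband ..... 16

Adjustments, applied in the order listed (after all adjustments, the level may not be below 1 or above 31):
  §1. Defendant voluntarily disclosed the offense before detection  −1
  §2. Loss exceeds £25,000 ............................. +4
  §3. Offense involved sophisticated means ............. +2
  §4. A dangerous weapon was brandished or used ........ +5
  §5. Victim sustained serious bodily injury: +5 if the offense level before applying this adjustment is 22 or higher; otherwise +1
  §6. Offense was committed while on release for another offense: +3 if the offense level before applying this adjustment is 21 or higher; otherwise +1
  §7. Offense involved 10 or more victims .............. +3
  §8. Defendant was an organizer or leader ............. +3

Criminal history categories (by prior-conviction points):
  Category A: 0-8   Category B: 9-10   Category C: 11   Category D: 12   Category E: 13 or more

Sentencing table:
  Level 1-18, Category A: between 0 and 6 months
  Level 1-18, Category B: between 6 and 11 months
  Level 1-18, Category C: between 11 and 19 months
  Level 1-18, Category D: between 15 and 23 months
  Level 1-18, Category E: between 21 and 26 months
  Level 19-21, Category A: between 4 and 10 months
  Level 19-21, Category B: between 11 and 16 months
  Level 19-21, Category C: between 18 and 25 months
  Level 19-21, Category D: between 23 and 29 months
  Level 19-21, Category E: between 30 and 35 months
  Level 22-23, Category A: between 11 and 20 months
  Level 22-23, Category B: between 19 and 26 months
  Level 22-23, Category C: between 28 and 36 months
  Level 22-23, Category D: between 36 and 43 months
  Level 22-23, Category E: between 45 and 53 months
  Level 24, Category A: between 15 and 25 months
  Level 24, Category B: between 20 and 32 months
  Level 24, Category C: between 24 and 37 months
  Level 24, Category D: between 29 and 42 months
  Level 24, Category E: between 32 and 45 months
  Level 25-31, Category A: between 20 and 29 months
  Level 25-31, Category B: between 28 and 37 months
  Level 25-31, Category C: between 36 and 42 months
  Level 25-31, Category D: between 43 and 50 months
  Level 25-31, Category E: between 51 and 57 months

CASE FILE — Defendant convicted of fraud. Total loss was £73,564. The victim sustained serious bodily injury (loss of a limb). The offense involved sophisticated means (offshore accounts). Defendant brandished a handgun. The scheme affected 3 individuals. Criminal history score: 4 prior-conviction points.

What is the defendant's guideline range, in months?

20-29 months

Base offense level for fraud: 18.
§1 does not apply.
§2 applies: 18 + 4 = 22.
§3 applies: 22 + 2 = 24.
§4 applies: 24 + 5 = 29.
§5 applies (level before this adjustment is 29 ≥ 22, so +5): 29 + 5 = 34.
§7 does not apply.
Level 34 exceeds the maximum of 31; capped at 31.
Final offense level: 31.
Criminal history: 4 prior points → Category A (0-8).
Level 31 falls in the 25-31 band.
Grid: Level 25-31 × Category A = 20-29 months.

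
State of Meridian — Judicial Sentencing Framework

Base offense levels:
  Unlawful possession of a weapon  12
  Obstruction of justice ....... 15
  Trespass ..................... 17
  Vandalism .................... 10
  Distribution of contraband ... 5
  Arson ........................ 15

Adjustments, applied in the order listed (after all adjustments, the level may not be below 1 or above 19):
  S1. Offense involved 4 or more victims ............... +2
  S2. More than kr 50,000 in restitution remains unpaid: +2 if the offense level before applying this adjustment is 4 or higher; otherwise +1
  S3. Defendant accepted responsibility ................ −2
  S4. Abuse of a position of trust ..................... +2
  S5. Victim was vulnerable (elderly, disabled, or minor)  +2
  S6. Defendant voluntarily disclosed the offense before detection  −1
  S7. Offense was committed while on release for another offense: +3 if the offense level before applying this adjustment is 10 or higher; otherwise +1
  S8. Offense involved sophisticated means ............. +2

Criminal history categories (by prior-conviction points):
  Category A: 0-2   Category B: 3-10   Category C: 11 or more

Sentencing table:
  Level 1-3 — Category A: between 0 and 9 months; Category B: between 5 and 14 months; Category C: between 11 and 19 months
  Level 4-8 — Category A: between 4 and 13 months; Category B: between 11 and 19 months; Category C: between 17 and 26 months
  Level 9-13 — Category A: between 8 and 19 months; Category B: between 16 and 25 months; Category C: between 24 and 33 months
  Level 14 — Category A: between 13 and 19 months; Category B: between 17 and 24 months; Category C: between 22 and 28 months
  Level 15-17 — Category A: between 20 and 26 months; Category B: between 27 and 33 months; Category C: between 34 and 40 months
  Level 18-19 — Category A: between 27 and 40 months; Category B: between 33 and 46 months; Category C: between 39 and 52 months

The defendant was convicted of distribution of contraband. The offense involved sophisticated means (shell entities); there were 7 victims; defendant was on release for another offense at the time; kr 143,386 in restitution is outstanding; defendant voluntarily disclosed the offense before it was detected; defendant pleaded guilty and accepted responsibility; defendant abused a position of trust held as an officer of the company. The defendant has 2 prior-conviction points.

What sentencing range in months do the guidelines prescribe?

Base offense level for distribution of contraband: 5.
S1 applies: 5 + 2 = 7.
S2 applies (level before this adjustment is 7 ≥ 4, so +2): 7 + 2 = 9.
S3 applies: 9 − 2 = 7.
S4 applies: 7 + 2 = 9.
S6 applies: 9 − 1 = 8.
S7 applies (level before this adjustment is 8 < 10, so +1): 8 + 1 = 9.
S8 applies: 9 + 2 = 11.
Final offense level: 11.
Criminal history: 2 prior points → Category A (0-2).
Level 11 falls in the 9-13 band.
Grid: Level 9-13 × Category A = 8-19 months.

8-19 months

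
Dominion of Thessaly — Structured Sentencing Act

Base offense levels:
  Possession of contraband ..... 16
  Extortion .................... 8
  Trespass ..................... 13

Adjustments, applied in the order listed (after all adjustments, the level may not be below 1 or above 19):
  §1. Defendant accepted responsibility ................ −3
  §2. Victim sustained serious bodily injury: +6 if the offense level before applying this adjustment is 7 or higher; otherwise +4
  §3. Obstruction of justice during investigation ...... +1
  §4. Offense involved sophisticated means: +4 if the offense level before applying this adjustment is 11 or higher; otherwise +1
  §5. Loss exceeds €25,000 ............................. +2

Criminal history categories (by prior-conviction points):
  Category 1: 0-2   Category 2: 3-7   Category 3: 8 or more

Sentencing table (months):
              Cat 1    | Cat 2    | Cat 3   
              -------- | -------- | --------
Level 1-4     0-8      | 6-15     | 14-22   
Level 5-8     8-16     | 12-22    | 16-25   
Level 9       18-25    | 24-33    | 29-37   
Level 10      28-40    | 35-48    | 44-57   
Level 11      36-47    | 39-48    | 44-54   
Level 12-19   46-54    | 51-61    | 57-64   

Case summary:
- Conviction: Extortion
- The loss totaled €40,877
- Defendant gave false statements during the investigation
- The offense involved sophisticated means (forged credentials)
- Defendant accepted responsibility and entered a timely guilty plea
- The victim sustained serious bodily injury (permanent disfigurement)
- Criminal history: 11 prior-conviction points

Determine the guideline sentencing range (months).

Base offense level for extortion: 8.
§1 applies: 8 − 3 = 5.
§2 applies (level before this adjustment is 5 < 7, so +4): 5 + 4 = 9.
§3 applies: 9 + 1 = 10.
§4 applies (level before this adjustment is 10 < 11, so +1): 10 + 1 = 11.
§5 applies: 11 + 2 = 13.
Final offense level: 13.
Criminal history: 11 prior points → Category 3 (8+).
Level 13 falls in the 12-19 band.
Grid: Level 12-19 × Category 3 = 57-64 months.

57-64 months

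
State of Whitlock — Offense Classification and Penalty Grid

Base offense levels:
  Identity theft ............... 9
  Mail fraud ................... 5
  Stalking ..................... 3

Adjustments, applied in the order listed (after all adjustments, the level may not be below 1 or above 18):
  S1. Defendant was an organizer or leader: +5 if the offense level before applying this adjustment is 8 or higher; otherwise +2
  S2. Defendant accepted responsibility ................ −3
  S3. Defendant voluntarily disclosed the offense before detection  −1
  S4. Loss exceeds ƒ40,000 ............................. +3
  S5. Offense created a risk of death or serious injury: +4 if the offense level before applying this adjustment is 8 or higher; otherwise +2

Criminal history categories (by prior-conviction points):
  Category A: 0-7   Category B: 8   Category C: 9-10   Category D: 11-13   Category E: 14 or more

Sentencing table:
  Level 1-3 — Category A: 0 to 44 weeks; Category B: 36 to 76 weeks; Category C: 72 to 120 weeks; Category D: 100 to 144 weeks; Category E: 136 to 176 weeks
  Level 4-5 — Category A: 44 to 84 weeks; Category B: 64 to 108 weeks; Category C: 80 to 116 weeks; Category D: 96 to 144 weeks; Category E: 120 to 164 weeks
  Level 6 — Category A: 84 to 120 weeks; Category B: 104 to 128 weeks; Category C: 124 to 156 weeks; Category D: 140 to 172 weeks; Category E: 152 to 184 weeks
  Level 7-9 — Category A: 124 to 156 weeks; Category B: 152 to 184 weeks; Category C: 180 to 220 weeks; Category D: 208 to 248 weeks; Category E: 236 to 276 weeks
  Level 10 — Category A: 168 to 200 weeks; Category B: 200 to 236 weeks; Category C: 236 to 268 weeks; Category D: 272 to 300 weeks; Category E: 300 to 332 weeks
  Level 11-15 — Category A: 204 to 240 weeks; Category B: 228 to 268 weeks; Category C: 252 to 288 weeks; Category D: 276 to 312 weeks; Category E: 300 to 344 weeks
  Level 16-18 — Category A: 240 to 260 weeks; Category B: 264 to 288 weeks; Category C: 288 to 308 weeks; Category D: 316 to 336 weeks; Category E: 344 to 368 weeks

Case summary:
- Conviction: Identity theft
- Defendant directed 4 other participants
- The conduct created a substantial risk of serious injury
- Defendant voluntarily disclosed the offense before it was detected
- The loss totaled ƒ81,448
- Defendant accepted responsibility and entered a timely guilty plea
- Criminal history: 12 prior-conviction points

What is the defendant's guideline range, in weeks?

316-336 weeks

Base offense level for identity theft: 9.
S1 applies (level before this adjustment is 9 ≥ 8, so +5): 9 + 5 = 14.
S2 applies: 14 − 3 = 11.
S3 applies: 11 − 1 = 10.
S4 applies: 10 + 3 = 13.
S5 applies (level before this adjustment is 13 ≥ 8, so +4): 13 + 4 = 17.
Final offense level: 17.
Criminal history: 12 prior points → Category D (11-13).
Level 17 falls in the 16-18 band.
Grid: Level 16-18 × Category D = 316-336 weeks.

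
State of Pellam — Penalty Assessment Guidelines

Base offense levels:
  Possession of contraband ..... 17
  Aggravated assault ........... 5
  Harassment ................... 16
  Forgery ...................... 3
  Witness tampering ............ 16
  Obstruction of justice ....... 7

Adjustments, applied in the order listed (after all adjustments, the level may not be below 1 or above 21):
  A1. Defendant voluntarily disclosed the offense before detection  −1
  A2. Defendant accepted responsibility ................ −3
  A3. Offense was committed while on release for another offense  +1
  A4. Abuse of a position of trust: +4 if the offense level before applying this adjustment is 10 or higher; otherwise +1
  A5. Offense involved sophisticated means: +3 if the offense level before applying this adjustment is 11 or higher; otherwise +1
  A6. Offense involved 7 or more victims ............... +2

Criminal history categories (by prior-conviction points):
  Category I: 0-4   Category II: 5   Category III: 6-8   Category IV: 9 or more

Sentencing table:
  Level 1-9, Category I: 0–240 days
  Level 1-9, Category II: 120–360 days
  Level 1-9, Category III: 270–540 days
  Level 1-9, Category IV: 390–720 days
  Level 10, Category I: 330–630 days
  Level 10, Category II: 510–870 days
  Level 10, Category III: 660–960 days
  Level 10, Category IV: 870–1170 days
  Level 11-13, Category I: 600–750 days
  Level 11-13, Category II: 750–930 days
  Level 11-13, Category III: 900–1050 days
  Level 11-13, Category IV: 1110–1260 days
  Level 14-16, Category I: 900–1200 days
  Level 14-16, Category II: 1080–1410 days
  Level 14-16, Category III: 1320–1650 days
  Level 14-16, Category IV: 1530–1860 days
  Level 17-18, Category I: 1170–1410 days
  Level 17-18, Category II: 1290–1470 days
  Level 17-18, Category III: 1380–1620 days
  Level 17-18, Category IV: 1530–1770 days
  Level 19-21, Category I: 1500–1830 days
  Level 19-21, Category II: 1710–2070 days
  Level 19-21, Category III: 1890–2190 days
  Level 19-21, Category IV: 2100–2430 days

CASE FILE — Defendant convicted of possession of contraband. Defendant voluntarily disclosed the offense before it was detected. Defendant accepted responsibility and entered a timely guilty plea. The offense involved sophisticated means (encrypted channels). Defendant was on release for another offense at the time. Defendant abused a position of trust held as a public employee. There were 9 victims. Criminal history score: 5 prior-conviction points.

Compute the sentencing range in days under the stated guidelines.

1710-2070 days

Base offense level for possession of contraband: 17.
A1 applies: 17 − 1 = 16.
A2 applies: 16 − 3 = 13.
A3 applies: 13 + 1 = 14.
A4 applies (level before this adjustment is 14 ≥ 10, so +4): 14 + 4 = 18.
A5 applies (level before this adjustment is 18 ≥ 11, so +3): 18 + 3 = 21.
A6 applies: 21 + 2 = 23.
Level 23 exceeds the maximum of 21; capped at 21.
Final offense level: 21.
Criminal history: 5 prior points → Category II (5).
Level 21 falls in the 19-21 band.
Grid: Level 19-21 × Category II = 1710-2070 days.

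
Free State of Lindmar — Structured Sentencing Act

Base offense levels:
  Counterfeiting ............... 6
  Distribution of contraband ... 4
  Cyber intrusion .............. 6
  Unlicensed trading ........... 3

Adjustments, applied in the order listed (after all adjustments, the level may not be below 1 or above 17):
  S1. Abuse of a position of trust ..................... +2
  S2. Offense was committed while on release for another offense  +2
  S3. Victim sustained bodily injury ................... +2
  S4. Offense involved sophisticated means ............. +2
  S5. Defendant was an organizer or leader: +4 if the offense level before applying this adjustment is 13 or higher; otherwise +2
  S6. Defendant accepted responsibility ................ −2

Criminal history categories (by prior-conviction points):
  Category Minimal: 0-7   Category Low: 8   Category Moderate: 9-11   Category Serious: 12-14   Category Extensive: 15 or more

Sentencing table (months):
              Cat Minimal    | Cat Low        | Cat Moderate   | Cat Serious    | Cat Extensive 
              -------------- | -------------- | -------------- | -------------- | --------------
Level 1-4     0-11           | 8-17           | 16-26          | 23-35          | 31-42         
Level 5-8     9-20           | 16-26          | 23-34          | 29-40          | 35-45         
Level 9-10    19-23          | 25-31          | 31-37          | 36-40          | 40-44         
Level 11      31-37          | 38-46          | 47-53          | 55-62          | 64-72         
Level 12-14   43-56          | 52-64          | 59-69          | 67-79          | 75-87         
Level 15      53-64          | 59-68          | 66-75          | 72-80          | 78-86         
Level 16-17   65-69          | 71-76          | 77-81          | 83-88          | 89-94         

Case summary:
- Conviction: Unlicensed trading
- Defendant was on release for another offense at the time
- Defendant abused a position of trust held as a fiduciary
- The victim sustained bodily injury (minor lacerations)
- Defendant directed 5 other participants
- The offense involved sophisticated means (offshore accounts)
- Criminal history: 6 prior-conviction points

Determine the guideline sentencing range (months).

43-56 months

Base offense level for unlicensed trading: 3.
S1 applies: 3 + 2 = 5.
S2 applies: 5 + 2 = 7.
S3 applies: 7 + 2 = 9.
S4 applies: 9 + 2 = 11.
S5 applies (level before this adjustment is 11 < 13, so +2): 11 + 2 = 13.
Final offense level: 13.
Criminal history: 6 prior points → Category Minimal (0-7).
Level 13 falls in the 12-14 band.
Grid: Level 12-14 × Category Minimal = 43-56 months.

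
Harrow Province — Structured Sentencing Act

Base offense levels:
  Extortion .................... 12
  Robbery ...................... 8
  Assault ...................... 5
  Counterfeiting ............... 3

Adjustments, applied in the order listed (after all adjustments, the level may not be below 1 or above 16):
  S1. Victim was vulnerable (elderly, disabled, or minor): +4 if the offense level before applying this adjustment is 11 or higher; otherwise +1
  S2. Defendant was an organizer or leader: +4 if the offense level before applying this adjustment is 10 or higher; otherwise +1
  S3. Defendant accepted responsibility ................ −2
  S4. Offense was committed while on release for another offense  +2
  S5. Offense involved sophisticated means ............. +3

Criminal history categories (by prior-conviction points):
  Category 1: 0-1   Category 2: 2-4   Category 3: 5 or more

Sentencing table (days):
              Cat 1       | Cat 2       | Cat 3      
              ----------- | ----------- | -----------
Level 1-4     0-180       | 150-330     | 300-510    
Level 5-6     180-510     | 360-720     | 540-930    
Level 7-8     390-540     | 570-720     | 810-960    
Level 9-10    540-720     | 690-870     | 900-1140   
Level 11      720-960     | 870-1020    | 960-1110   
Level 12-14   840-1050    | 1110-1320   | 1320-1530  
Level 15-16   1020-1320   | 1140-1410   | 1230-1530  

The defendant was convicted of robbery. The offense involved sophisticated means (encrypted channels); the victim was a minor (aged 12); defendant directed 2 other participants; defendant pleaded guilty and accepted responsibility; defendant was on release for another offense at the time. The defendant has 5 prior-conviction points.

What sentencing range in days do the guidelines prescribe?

1320-1530 days

Base offense level for robbery: 8.
S1 applies (level before this adjustment is 8 < 11, so +1): 8 + 1 = 9.
S2 applies (level before this adjustment is 9 < 10, so +1): 9 + 1 = 10.
S3 applies: 10 − 2 = 8.
S4 applies: 8 + 2 = 10.
S5 applies: 10 + 3 = 13.
Final offense level: 13.
Criminal history: 5 prior points → Category 3 (5+).
Level 13 falls in the 12-14 band.
Grid: Level 12-14 × Category 3 = 1320-1530 days.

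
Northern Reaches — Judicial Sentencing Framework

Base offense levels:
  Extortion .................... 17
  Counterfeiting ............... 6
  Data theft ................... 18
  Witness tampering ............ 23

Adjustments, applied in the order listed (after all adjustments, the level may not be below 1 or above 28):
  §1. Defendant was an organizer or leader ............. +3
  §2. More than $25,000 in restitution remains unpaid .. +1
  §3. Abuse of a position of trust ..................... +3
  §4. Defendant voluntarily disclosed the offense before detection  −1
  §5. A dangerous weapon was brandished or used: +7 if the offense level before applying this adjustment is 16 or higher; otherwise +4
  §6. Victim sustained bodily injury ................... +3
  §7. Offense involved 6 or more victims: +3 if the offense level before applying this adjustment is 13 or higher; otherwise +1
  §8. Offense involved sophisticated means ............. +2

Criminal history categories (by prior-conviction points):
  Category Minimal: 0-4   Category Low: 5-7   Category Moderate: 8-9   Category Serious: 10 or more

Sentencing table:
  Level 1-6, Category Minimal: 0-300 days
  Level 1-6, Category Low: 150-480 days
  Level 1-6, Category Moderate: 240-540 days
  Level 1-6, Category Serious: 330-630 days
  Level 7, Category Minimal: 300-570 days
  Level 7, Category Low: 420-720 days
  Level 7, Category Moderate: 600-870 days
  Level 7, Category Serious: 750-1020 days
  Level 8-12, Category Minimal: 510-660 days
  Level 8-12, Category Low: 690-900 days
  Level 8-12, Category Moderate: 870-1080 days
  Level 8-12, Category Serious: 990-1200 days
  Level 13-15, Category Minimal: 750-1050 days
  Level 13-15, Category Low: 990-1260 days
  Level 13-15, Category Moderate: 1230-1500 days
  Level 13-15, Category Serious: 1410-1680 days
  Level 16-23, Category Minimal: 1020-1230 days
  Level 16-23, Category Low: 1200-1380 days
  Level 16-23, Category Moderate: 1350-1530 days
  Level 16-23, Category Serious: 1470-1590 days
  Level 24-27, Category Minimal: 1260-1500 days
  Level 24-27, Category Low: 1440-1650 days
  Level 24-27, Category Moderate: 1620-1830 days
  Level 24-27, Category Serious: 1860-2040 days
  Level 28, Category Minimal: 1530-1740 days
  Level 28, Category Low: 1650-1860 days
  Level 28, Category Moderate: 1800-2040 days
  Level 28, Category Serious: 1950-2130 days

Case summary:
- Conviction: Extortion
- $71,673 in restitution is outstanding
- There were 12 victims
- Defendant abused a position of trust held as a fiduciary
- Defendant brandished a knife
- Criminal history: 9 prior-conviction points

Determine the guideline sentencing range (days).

Base offense level for extortion: 17.
§2 applies: 17 + 1 = 18.
§3 applies: 18 + 3 = 21.
§5 applies (level before this adjustment is 21 ≥ 16, so +7): 21 + 7 = 28.
§7 applies (level before this adjustment is 28 ≥ 13, so +3): 28 + 3 = 31.
§8 does not apply.
Level 31 exceeds the maximum of 28; capped at 28.
Final offense level: 28.
Criminal history: 9 prior points → Category Moderate (8-9).
Level 28 falls in the 28 band.
Grid: Level 28 × Category Moderate = 1800-2040 days.

1800-2040 days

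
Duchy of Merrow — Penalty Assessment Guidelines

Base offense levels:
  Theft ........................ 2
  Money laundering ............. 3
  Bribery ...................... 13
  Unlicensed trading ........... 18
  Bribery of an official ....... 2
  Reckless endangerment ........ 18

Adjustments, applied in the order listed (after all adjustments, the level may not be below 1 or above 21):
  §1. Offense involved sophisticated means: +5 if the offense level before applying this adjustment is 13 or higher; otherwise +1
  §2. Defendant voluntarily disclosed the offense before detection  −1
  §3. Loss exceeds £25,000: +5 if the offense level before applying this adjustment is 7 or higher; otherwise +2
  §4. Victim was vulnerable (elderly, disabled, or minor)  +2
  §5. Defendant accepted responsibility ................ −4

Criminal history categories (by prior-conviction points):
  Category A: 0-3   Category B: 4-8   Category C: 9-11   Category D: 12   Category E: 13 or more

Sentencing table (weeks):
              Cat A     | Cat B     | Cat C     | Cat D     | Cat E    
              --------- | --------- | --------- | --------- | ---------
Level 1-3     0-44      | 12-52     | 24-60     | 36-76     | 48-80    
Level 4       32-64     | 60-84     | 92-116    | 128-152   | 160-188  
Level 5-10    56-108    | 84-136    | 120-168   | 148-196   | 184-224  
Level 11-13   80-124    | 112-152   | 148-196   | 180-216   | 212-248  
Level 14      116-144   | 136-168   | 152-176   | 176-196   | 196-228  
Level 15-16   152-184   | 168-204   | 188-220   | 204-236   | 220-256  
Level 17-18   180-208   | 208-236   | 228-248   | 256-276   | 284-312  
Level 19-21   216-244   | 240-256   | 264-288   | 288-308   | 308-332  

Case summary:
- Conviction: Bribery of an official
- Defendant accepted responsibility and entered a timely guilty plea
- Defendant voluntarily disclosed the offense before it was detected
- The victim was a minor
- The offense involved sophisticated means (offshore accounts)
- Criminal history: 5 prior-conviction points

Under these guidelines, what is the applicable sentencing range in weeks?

12-52 weeks

Base offense level for bribery of an official: 2.
§1 applies (level before this adjustment is 2 < 13, so +1): 2 + 1 = 3.
§2 applies: 3 − 1 = 2.
§4 applies: 2 + 2 = 4.
§5 applies: 4 − 4 = 0.
Level 0 is below the minimum of 1; floored at 1.
Final offense level: 1.
Criminal history: 5 prior points → Category B (4-8).
Level 1 falls in the 1-3 band.
Grid: Level 1-3 × Category B = 12-52 weeks.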